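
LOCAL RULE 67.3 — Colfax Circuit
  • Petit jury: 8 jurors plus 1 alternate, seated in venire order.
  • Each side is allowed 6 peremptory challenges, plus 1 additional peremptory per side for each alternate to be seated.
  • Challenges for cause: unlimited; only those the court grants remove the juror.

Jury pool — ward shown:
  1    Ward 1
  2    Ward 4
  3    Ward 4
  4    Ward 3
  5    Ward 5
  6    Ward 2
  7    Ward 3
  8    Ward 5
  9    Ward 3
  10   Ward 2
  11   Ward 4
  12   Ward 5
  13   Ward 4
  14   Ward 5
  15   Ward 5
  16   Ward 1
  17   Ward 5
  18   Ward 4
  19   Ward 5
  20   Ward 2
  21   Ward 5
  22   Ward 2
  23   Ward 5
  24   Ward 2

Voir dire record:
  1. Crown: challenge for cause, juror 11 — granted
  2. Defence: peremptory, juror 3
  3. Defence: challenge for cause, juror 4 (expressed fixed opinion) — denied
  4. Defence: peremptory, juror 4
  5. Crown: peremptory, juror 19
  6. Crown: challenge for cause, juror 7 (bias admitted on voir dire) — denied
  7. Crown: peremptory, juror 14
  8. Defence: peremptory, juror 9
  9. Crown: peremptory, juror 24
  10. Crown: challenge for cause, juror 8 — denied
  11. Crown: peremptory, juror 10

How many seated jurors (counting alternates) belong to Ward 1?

Removed: #3, #4, #9, #10, #11, #14, #19, #24.
Seated (9 incl. alternates): #1, #2, #5, #6, #7, #8, #12, #13, #15.
Of those, in Ward 1: #1 → 1.

1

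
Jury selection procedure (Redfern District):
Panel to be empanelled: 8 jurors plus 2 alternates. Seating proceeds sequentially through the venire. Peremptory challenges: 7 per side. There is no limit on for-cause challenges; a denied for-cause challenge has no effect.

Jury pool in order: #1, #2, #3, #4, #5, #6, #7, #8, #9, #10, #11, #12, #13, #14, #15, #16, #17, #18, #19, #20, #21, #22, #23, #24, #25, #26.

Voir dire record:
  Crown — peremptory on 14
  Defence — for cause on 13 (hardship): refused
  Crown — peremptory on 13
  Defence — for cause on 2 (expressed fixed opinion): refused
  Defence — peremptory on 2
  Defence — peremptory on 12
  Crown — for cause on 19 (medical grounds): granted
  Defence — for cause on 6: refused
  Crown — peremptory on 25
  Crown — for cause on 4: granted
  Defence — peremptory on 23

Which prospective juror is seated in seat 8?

10

Removed: #2, #4, #12, #13, #14, #19, #23, #25. (#6 stays — for-cause denied.)
Seating in order: seats 1–8 → #1, #3, #5, #6, #7, #8, #9, #10; alternates → #11, #15.
So seat 8 is #10.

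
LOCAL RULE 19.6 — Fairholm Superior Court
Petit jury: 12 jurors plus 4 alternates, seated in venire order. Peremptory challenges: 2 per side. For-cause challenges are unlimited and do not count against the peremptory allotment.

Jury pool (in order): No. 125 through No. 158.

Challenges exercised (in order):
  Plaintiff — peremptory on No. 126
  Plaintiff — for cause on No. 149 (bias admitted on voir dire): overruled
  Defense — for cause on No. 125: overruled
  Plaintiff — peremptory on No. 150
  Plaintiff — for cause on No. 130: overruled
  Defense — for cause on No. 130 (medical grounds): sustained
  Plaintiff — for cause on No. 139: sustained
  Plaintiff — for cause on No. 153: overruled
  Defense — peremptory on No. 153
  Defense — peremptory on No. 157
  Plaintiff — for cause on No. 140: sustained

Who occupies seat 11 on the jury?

Removed: #126, #130, #139, #140, #150, #153, #157. (#125, #149 stay — for-cause denied.)
Seating in order: seats 1–12 → #125, #127, #128, #129, #131, #132, #133, #134, #135, #136, #137, #138; alternates → #141, #142, #143, #144.
So seat 11 is #137.

137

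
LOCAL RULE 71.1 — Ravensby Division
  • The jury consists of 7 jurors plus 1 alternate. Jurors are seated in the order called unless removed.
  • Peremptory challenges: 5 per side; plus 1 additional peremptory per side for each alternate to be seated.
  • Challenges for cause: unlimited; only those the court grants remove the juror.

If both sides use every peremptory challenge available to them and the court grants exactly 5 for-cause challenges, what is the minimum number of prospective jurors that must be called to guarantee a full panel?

Seats to fill: 7 + 1 alternates = 8.
Peremptories: 5 + 1×1 = 6 per side × 2 sides = 12.
For-cause removals: 5.
Minimum venire: 8 + 12 + 5 = 25.

25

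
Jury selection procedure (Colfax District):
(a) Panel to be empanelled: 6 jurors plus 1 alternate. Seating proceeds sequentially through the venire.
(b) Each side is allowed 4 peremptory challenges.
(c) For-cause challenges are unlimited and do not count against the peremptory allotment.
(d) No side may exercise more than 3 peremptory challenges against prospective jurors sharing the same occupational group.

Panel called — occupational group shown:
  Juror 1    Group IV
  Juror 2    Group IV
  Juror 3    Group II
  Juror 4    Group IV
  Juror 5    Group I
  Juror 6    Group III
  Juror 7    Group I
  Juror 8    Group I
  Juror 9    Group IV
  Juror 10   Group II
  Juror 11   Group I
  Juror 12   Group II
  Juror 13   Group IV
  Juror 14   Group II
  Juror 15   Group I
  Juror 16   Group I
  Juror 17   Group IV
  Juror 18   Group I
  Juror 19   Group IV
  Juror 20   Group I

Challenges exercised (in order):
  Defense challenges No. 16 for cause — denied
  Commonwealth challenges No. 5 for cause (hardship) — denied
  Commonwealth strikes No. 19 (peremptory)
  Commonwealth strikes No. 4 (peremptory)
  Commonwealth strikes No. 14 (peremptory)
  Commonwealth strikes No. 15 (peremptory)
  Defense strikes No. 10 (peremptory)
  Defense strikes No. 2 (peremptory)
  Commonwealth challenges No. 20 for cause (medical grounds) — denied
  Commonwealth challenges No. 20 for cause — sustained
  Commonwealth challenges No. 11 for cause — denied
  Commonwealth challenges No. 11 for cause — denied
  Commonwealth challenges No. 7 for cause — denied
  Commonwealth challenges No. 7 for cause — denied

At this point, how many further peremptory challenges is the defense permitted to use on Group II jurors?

2

Defense peremptories so far: #10, #2 — 2 of 4 used, 2 left overall.
Against Group II: #10 — 1 used; per-group cap 3 leaves 2.
Binding limit: min(2, 2) = 2.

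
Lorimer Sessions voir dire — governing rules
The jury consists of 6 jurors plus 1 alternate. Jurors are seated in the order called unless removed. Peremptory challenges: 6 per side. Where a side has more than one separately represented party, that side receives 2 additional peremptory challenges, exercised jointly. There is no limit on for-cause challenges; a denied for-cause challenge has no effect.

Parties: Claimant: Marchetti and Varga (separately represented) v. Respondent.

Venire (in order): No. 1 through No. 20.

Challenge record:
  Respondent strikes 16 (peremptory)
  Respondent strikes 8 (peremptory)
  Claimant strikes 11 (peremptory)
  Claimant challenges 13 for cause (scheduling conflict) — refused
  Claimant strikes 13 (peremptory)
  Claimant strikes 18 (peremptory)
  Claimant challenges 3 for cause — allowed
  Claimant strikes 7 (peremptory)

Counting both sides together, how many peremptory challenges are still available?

8

Claimant allotment: 6 base + 2 multi-party = 8. Respondent allotment: 6.
Claimant peremptories used: #11, #13, #18, #7 — 4 (for-cause on #13, #3 don't count).
Respondent peremptories used: #16, #8 — 2.
Remaining: (8 − 4) + (6 − 2) = 8.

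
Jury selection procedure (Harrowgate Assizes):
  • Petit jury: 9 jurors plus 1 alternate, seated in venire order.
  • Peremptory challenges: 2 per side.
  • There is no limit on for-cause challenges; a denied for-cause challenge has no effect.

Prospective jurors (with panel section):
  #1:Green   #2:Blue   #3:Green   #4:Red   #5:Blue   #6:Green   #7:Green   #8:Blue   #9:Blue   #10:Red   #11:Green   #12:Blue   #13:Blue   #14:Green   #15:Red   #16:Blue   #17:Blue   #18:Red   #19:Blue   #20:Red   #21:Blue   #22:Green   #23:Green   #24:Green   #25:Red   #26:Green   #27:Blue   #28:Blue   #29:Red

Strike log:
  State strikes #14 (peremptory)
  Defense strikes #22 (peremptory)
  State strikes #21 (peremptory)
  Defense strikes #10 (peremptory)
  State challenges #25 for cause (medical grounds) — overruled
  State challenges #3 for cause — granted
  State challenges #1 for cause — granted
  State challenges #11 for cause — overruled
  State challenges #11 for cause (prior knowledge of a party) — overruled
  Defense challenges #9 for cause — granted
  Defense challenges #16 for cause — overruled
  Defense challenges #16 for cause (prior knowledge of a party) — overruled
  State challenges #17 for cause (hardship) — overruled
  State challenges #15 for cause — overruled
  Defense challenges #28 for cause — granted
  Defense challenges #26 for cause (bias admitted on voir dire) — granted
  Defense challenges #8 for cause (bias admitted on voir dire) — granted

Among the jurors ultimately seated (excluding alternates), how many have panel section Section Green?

3

Removed: #1, #3, #8, #9, #10, #14, #21, #22, #26, #28.
Seated jurors 1–9: #2, #4, #5, #6, #7, #11, #12, #13, #15 (alternates #16 not counted).
Of those, in Section Green: #6, #7, #11 → 3.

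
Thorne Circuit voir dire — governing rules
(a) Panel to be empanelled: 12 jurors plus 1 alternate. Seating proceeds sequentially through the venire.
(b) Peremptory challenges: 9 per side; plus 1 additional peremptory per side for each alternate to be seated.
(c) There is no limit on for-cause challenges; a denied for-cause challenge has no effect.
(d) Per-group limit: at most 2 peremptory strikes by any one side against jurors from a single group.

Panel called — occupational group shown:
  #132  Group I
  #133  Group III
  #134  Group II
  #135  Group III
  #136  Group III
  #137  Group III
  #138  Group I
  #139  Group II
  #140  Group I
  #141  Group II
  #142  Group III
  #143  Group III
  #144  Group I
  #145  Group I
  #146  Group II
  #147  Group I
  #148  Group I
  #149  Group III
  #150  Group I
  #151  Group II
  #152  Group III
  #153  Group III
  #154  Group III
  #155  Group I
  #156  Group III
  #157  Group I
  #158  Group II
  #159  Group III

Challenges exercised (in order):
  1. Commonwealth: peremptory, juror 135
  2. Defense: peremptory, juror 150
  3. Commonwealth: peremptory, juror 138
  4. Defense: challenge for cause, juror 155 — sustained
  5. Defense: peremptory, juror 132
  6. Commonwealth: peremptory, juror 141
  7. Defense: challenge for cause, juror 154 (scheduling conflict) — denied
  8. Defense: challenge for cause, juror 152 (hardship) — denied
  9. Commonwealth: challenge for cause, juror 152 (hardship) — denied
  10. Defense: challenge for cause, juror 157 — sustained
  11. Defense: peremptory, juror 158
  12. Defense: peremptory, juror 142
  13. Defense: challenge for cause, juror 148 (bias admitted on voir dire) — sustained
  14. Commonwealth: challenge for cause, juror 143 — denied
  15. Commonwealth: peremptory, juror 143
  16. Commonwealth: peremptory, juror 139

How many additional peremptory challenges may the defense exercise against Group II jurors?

Defense peremptories so far: #150, #132, #158, #142 — 4 of 10 used, 6 left overall.
Against Group II: #158 — 1 used; per-group cap 2 leaves 1.
Binding limit: min(6, 1) = 1.

1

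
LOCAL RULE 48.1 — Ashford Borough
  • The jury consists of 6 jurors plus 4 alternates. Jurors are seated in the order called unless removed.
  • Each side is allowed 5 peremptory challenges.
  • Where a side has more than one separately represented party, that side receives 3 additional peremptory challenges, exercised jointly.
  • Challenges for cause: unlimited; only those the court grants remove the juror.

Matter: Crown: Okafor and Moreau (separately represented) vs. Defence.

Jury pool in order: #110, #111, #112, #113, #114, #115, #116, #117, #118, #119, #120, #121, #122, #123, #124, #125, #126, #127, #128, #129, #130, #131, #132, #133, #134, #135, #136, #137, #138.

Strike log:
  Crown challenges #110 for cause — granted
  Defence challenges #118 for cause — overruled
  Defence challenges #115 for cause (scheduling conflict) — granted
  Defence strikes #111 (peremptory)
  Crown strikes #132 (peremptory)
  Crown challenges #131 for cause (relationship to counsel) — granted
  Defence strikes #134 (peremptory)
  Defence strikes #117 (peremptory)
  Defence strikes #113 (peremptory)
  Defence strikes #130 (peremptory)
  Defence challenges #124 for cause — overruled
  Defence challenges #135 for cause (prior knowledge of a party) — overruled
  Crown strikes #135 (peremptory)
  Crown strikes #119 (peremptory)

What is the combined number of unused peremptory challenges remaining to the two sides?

Crown allotment: 5 base + 3 multi-party = 8. Defence allotment: 5.
Crown peremptories used: #132, #135, #119 — 3 (for-cause on #110, #131 don't count).
Defence peremptories used: #111, #134, #117, #113, #130 — 5 (for-cause on #118, #115, #124, #135 don't count).
Remaining: (8 − 3) + (5 − 5) = 5.

5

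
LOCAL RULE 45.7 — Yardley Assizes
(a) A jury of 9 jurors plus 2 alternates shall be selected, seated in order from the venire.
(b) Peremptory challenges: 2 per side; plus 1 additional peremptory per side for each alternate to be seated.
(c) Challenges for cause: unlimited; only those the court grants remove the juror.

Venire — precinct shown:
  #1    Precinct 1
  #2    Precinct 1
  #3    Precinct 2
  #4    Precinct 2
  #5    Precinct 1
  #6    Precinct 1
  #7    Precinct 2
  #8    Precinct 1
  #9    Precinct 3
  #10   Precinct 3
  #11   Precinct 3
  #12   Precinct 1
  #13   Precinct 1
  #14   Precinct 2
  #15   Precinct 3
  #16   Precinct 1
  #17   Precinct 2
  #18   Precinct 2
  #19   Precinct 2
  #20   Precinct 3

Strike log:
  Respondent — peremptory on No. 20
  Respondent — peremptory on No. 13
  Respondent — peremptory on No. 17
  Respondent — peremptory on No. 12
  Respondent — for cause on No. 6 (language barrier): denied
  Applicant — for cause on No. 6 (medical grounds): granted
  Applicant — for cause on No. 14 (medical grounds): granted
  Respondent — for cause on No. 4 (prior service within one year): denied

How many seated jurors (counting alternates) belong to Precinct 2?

3

Removed: #6, #12, #13, #14, #17, #20.
Seated (11 incl. alternates): #1, #2, #3, #4, #5, #7, #8, #9, #10, #11, #15.
Of those, in Precinct 2: #3, #4, #7 → 3.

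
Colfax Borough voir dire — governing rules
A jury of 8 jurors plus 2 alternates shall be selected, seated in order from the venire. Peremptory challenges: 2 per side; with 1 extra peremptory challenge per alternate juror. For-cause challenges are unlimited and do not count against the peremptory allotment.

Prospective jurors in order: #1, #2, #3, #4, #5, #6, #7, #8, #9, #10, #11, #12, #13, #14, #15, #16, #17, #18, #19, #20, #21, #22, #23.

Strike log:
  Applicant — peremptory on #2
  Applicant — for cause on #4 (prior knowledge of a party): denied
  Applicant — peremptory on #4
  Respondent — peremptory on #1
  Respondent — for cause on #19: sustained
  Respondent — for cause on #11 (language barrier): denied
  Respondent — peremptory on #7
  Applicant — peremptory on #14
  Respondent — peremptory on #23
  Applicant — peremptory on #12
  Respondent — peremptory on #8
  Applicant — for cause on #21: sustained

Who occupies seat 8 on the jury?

15

Removed: #1, #2, #4, #7, #8, #12, #14, #19, #21, #23. (#11 stays — for-cause denied.)
Seating in order: seats 1–8 → #3, #5, #6, #9, #10, #11, #13, #15; alternates → #16, #17.
So seat 8 is #15.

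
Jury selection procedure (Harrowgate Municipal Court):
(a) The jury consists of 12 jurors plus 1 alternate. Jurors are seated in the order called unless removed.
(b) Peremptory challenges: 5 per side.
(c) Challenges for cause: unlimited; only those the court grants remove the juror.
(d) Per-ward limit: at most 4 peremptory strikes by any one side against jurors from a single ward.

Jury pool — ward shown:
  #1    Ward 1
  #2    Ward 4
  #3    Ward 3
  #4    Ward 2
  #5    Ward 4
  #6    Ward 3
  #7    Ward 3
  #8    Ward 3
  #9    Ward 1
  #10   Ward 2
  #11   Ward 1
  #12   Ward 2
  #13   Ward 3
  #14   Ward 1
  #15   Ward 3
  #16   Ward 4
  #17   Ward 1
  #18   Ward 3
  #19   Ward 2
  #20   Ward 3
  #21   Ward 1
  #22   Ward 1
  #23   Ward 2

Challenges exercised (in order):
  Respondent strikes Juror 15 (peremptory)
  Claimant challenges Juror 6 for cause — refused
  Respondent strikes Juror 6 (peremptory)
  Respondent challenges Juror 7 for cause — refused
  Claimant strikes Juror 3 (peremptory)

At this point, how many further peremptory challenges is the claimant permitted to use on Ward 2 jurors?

4

Claimant peremptories so far: #3 — 1 of 5 used, 4 left overall.
Against Ward 2: none yet — per-ward cap 4 leaves 4.
Binding limit: min(4, 4) = 4.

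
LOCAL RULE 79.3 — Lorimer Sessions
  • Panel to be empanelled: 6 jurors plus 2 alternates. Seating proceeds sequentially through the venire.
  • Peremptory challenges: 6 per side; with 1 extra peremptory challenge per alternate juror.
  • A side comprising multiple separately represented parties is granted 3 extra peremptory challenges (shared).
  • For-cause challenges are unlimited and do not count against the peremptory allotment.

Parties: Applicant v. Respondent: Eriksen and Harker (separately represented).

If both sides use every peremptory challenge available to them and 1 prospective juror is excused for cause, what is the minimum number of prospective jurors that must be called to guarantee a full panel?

Seats to fill: 6 + 2 alternates = 8.
Peremptories — Applicant: 6 + 1×2 = 8; Respondent: 6 + 1×2 + 3 = 11; total 19.
For-cause removals: 1.
Minimum venire: 8 + 19 + 1 = 28.

28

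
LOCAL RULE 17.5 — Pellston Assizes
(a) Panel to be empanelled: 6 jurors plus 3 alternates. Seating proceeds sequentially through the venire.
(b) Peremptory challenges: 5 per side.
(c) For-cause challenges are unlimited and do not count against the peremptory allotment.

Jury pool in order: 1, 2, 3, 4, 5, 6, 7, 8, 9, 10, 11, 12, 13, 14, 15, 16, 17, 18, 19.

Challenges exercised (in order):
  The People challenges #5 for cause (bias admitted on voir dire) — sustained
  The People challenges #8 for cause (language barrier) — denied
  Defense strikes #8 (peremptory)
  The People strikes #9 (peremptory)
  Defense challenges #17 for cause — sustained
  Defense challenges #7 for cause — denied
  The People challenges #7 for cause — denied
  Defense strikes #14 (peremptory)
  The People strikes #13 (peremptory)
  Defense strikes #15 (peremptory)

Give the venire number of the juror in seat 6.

7

Removed: #5, #8, #9, #13, #14, #15, #17. (#7 stays — for-cause denied.)
Seating in order: seats 1–6 → #1, #2, #3, #4, #6, #7; alternates → #10, #11, #12.
So seat 6 is #7.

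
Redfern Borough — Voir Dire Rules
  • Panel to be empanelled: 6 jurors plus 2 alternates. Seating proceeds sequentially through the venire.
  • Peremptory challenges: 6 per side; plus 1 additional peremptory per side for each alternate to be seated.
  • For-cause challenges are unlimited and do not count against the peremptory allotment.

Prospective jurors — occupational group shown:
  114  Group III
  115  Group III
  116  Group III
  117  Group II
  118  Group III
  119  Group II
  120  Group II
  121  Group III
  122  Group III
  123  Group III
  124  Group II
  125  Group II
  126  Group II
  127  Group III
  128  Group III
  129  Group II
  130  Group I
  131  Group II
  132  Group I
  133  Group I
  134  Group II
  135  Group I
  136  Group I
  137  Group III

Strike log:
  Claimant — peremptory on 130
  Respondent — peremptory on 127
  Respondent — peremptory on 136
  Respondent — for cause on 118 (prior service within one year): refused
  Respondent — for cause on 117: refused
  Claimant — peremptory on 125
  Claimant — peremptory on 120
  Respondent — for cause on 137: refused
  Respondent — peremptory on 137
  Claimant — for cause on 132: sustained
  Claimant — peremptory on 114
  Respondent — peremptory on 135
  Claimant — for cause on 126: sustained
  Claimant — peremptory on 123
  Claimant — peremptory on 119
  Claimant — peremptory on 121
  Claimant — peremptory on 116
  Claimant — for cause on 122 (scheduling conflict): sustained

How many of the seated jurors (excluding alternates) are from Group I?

Removed: #114, #116, #119, #120, #121, #122, #123, #125, #126, #127, #130, #132, #135, #136, #137.
Seated jurors 1–6: #115, #117, #118, #124, #128, #129 (alternates #131, #133 not counted).
None of those are in Group I → 0.

0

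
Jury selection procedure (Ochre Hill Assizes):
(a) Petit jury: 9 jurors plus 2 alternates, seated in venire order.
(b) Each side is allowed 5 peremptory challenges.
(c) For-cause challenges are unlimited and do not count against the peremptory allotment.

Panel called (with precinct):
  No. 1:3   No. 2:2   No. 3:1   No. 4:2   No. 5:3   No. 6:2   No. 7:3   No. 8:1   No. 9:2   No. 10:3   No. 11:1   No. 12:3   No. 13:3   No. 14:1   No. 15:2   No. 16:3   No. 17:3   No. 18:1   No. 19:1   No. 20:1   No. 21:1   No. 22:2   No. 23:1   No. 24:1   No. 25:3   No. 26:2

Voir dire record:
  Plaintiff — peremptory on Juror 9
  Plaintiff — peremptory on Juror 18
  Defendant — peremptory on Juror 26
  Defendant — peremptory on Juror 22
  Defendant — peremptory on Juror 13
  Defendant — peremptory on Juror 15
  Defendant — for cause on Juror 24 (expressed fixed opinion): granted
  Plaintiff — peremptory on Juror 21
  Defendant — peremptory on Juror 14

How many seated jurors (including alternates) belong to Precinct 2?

3

Removed: #9, #13, #14, #15, #18, #21, #22, #24, #26.
Seated (11 incl. alternates): #1, #2, #3, #4, #5, #6, #7, #8, #10, #11, #12.
Of those, in Precinct 2: #2, #4, #6 → 3.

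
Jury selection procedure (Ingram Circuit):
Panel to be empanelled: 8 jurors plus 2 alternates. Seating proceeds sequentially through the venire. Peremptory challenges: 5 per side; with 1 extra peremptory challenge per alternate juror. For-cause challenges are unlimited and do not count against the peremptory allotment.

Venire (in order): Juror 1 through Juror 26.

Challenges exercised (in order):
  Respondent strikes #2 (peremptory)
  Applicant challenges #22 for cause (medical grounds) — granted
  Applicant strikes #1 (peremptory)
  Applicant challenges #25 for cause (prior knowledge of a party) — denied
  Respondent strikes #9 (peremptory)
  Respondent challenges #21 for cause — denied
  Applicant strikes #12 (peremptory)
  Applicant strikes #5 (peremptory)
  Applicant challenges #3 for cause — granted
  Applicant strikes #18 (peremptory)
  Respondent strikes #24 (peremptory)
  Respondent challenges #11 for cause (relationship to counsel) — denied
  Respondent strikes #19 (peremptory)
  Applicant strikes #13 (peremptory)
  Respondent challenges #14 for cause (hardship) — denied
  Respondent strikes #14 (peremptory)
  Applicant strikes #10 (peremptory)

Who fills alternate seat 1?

Removed: #1, #2, #3, #5, #9, #10, #12, #13, #14, #18, #19, #22, #24. (#11, #21, #25 stay — for-cause denied.)
Seating in order: seats 1–8 → #4, #6, #7, #8, #11, #15, #16, #17; alternates → #20, #21.
So alternate 1 is #20.

20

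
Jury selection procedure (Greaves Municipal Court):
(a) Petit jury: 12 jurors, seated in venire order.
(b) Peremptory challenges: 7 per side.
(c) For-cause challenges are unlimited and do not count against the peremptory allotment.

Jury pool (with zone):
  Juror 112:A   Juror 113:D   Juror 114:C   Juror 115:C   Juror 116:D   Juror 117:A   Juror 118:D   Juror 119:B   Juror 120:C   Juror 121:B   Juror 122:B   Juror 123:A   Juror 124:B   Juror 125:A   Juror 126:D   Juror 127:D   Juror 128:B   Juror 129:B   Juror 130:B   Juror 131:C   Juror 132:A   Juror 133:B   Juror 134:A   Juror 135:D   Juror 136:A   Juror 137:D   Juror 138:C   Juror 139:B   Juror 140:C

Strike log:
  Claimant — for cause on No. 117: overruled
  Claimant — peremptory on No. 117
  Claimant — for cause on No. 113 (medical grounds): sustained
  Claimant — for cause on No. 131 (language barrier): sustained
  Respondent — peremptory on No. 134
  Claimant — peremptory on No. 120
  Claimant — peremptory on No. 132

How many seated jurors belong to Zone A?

Removed: #113, #117, #120, #131, #132, #134.
Seated jurors 1–12: #112, #114, #115, #116, #118, #119, #121, #122, #123, #124, #125, #126.
Of those, in Zone A: #112, #123, #125 → 3.

3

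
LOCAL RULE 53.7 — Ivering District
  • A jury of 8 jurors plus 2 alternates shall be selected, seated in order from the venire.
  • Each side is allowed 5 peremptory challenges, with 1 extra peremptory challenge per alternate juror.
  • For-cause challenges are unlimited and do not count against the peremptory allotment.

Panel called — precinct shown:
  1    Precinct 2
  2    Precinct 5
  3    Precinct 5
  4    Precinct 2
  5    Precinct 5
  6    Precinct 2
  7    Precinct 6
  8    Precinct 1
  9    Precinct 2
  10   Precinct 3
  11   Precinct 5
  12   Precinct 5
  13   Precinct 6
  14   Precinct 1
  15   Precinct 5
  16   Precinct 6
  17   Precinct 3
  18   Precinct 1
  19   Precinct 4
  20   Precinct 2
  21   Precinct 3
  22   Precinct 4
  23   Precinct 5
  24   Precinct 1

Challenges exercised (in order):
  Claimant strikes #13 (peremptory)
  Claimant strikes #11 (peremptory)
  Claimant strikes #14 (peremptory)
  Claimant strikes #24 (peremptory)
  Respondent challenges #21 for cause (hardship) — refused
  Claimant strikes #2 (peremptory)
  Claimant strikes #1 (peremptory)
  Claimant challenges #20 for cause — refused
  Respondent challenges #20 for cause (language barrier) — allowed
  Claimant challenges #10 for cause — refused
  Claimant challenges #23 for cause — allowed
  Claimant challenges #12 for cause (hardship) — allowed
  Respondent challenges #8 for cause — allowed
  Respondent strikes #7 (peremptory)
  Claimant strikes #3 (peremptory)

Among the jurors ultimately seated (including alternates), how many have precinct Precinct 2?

3

Removed: #1, #2, #3, #7, #8, #11, #12, #13, #14, #20, #23, #24.
Seated (10 incl. alternates): #4, #5, #6, #9, #10, #15, #16, #17, #18, #19.
Of those, in Precinct 2: #4, #6, #9 → 3.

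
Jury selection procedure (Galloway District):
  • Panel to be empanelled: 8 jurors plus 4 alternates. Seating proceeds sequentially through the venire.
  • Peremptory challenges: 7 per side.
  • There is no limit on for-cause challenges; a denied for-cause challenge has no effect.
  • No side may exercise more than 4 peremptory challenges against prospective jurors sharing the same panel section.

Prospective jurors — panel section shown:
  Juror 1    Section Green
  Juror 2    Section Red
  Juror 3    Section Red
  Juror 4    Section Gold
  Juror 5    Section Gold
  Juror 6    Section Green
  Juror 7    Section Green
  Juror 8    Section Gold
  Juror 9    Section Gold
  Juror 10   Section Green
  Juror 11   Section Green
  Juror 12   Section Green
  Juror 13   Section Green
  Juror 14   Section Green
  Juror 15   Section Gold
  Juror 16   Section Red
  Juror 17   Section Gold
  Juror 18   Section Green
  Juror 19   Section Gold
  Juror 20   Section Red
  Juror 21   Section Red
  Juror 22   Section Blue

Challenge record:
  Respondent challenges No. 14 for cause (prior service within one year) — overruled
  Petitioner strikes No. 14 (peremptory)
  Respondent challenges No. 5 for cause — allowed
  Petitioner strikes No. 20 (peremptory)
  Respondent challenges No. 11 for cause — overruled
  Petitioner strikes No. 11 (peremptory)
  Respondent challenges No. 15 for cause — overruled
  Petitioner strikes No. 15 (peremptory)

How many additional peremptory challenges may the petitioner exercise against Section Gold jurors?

3

Petitioner peremptories so far: #14, #20, #11, #15 — 4 of 7 used, 3 left overall.
Against Section Gold: #15 — 1 used; per-section cap 4 leaves 3.
Binding limit: min(3, 3) = 3.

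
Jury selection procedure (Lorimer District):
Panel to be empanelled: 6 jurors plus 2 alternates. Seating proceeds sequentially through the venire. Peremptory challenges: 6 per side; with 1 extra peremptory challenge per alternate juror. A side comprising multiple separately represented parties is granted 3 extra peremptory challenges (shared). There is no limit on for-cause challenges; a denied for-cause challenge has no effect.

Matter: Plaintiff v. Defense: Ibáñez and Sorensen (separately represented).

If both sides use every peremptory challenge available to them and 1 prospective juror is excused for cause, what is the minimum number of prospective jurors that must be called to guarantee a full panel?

28

Seats to fill: 6 + 2 alternates = 8.
Peremptories — Plaintiff: 6 + 1×2 = 8; Defense: 6 + 1×2 + 3 = 11; total 19.
For-cause removals: 1.
Minimum venire: 8 + 19 + 1 = 28.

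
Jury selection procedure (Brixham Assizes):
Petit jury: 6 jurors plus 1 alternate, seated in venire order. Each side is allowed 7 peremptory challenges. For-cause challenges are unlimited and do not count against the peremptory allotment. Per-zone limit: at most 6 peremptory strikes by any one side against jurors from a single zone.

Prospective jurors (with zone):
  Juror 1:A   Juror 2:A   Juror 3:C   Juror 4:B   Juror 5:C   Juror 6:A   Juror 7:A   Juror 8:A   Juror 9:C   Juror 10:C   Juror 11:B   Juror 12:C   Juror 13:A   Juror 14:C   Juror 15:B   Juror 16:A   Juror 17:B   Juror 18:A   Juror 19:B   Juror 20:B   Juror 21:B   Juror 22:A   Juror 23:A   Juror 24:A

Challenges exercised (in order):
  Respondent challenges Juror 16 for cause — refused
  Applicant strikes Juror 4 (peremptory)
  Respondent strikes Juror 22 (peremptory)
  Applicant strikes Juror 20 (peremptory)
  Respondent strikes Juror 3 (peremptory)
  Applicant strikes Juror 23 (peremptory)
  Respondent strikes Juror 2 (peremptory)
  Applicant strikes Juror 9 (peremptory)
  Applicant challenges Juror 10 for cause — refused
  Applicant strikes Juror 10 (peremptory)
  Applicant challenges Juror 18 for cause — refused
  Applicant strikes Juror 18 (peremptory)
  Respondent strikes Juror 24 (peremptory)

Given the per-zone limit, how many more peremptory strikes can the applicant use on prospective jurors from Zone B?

Applicant peremptories so far: #4, #20, #23, #9, #10, #18 — 6 of 7 used, 1 left overall.
Against Zone B: #4, #20 — 2 used; per-zone cap 6 leaves 4.
Binding limit: min(1, 4) = 1.

1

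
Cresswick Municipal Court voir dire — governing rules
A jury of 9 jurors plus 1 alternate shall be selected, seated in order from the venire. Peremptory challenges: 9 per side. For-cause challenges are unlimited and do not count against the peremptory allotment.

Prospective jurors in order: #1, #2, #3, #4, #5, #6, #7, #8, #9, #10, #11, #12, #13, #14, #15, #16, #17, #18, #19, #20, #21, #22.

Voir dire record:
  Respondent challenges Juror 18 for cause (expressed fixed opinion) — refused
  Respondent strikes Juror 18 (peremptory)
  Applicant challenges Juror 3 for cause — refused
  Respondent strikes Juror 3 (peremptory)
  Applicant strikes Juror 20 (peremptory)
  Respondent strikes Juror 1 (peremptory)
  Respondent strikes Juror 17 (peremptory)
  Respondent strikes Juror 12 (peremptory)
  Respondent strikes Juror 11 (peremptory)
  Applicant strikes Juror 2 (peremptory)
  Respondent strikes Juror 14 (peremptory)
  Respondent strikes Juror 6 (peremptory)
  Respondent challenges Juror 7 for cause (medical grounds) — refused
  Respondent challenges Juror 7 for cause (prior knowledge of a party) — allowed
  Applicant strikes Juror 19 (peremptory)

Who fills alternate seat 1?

Removed: #1, #2, #3, #6, #7, #11, #12, #14, #17, #18, #19, #20.
Filling seats in venire order through position 10: #4, #5, #8, #9, #10, #13, #15, #16, #21, #22.
So alternate 1 is #22.

22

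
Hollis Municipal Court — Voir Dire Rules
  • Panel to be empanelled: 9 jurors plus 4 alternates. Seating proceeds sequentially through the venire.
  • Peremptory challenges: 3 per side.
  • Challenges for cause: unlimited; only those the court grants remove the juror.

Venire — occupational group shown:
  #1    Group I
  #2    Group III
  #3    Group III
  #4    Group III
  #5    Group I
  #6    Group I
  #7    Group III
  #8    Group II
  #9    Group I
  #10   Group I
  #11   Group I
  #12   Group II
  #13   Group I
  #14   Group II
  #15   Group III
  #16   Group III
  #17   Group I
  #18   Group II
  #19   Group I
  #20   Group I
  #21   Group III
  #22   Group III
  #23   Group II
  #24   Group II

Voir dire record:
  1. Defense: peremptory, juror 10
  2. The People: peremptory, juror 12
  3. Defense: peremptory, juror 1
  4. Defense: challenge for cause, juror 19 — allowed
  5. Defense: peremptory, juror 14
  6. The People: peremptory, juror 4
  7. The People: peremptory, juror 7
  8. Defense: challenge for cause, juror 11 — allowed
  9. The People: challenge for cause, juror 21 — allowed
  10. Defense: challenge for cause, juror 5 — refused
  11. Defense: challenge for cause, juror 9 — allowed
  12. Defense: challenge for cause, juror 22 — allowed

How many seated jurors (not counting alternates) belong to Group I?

4

Removed: #1, #4, #7, #9, #10, #11, #12, #14, #19, #21, #22.
Seated jurors 1–9: #2, #3, #5, #6, #8, #13, #15, #16, #17 (alternates #18, #20, #23, #24 not counted).
Of those, in Group I: #5, #6, #13, #17 → 4.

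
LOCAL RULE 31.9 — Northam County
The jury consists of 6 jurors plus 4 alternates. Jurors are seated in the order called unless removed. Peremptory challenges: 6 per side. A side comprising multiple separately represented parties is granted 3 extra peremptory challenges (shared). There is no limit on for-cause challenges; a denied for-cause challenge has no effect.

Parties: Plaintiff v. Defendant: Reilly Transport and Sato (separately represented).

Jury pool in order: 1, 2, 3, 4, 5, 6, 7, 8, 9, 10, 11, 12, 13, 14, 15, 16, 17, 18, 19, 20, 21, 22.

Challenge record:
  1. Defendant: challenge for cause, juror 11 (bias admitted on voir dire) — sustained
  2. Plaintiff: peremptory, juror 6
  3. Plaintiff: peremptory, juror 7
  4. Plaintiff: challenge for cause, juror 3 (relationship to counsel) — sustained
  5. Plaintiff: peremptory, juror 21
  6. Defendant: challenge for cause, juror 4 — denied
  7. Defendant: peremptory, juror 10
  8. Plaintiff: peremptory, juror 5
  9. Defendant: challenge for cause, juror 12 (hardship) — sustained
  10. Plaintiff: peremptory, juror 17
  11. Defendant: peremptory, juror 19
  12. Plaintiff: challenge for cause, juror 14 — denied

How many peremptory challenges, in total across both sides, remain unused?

Plaintiff allotment: 6. Defendant allotment: 6 base + 3 multi-party = 9.
Plaintiff peremptories used: #6, #7, #21, #5, #17 — 5 (for-cause on #3, #14 don't count).
Defendant peremptories used: #10, #19 — 2 (for-cause on #11, #4, #12 don't count).
Remaining: (6 − 5) + (9 − 2) = 8.

8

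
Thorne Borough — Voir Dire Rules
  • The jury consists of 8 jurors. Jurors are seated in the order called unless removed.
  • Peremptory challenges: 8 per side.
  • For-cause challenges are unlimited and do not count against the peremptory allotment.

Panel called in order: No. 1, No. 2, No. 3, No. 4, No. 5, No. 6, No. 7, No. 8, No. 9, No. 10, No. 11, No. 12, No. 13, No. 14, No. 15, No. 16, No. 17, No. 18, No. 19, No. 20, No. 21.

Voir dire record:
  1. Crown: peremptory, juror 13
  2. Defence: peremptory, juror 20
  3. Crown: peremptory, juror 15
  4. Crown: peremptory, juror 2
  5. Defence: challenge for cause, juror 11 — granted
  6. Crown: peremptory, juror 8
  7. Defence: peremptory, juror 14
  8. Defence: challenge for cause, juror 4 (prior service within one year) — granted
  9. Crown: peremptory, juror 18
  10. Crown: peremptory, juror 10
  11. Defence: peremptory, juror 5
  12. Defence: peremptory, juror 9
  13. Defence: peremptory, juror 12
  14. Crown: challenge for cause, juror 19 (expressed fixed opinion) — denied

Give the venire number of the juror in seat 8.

Removed: #2, #4, #5, #8, #9, #10, #11, #12, #13, #14, #15, #18, #20. (#19 stays — for-cause denied.)
Seating in order: seats 1–8 → #1, #3, #6, #7, #16, #17, #19, #21.
So seat 8 is #21.

21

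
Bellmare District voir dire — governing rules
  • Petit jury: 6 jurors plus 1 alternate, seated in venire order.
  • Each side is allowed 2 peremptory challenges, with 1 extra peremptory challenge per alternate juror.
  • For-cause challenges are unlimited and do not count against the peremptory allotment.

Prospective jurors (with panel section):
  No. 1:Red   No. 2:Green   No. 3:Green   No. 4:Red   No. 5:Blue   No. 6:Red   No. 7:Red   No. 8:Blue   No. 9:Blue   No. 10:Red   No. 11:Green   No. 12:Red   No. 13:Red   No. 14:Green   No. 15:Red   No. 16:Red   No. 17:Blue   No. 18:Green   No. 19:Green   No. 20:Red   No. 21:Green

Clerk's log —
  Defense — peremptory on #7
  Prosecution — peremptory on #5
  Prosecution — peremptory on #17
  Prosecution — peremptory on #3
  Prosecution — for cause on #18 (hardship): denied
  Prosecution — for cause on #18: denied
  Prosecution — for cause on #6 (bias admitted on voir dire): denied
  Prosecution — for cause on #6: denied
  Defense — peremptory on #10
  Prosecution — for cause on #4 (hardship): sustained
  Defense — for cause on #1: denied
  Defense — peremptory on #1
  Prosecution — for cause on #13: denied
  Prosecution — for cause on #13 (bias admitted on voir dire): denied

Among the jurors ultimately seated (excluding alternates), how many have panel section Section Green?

Removed: #1, #3, #4, #5, #7, #10, #17.
Seated jurors 1–6: #2, #6, #8, #9, #11, #12 (alternates #13 not counted).
Of those, in Section Green: #2, #11 → 2.

2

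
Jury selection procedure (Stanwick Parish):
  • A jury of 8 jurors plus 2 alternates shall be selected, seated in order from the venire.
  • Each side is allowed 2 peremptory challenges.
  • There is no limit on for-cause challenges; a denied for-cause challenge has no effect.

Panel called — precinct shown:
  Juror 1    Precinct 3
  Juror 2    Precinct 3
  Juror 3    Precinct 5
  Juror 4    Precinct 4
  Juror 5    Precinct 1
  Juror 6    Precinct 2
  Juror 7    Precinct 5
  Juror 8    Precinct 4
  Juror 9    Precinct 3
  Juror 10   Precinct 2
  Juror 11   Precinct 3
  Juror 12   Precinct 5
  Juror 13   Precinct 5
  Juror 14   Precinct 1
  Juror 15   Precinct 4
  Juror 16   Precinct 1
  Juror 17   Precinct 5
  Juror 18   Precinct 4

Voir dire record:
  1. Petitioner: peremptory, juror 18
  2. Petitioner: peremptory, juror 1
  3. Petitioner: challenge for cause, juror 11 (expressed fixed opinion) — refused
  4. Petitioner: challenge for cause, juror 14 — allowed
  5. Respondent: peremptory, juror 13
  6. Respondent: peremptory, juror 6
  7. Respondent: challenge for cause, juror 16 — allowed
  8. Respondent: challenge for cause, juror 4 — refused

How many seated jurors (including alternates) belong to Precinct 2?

Removed: #1, #6, #13, #14, #16, #18.
Seated (10 incl. alternates): #2, #3, #4, #5, #7, #8, #9, #10, #11, #12.
Of those, in Precinct 2: #10 → 1.

1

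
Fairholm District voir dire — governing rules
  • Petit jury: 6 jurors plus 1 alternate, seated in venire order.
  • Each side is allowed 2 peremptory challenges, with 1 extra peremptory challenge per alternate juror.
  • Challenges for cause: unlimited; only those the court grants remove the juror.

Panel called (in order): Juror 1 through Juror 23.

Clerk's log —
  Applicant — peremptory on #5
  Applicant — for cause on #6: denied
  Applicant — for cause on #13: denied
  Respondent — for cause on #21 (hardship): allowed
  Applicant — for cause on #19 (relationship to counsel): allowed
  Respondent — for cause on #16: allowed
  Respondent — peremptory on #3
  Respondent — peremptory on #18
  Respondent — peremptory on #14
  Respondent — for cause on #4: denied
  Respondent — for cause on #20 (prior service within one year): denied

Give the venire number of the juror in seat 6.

Removed: #3, #5, #14, #16, #18, #19, #21. (#4, #6, #13, #20 stay — for-cause denied.)
Filling seats in venire order through position 6: #1, #2, #4, #6, #7, #8.
So seat 6 is #8.

8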